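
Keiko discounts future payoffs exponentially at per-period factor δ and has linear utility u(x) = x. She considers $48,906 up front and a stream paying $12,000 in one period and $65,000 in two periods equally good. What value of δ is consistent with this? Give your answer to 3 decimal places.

Present value of the stream is 12000·δ + 65000·δ². Indifference gives 12000δ + 65000δ² = 48906.
So 65000δ² + 12000δ − 48906 = 0.
The positive root is δ = [−12000 + √(12000² + 4·65000·48906)] / (2·65000) = (−12000 + 113400.000)/130000 ≈ 0.780.

δ ≈ 0.780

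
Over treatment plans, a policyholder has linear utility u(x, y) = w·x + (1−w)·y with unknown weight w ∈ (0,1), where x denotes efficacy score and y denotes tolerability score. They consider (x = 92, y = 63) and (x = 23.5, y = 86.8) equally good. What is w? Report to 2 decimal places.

Equating utilities: w·92 + (1−w)·63 = w·23.5 + (1−w)·86.8.
w·(92−23.5) = (1−w)·(86.8−63), i.e. w·68.5 = (1−w)·23.8.
So w/(1−w) = 23.8/68.5 = 0.3474, giving w = 23.8/(68.5+23.8) = 0.26.

w = 0.26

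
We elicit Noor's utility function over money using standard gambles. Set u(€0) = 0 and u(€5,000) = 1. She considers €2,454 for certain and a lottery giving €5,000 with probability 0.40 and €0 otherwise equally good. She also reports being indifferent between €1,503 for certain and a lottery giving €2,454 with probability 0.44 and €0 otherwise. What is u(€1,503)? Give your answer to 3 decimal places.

The first gamble pins u(€2,454): it must equal 0.40·1 + 0.60·0 = 0.40.
Chaining: u(€1,503) = 0.44·0.40 + 0.56·0.00 = 0.1760.

0.176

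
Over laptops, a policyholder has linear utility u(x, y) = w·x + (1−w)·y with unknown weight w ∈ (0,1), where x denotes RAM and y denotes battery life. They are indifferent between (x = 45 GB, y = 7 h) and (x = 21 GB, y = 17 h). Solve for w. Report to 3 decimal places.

Equating utilities: w·45 + (1−w)·7 = w·21 + (1−w)·17.
Collecting terms: w·24 = (1−w)·10.
The marginal rate of substitution is 10/24, so w = 10/(24+10) = 0.294.

w = 0.294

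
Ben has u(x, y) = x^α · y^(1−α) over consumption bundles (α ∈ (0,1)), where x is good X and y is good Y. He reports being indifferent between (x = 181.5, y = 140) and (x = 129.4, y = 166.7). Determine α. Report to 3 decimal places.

α ≈ 0.340

Indifference: 181.5^α · 140^(1−α) = 129.4^α · 166.7^(1−α).
Taking logs: α·ln 181.5 + (1−α)·ln 140 = α·ln 129.4 + (1−α)·ln 166.7, i.e. α·0.338347 = (1−α)·0.174553.
Thus α·(0.512900) = 0.174553, so α = 0.174553/0.512900 ≈ 0.340.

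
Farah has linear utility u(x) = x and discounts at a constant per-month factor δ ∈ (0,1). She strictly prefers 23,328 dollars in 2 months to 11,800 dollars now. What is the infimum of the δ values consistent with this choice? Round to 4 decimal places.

The preference means 11800 < δ^2·23328.
Hence δ^2 > 11800/23328 = 0.50583, and x ↦ x^(1/2) is increasing on (0,∞).
δ > (11800/23328)^(1/2) ≈ 0.7112.

δ > 0.7112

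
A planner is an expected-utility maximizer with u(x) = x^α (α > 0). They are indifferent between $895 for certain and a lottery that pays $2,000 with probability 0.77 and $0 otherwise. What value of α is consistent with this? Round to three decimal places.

α ≈ 0.325

The lottery's expected utility is 0.77·u(2000) + 0.23·u(0) = 0.77·2000^α (since u(0) = 0 for α > 0).
Setting u(895) equal to that: 895^α = 0.77·2000^α ⇒ (895/2000)^α = 0.77.
Taking logs: α·ln(895/2000) = ln(0.77), so α = -0.261365 / -0.804079 ≈ 0.325.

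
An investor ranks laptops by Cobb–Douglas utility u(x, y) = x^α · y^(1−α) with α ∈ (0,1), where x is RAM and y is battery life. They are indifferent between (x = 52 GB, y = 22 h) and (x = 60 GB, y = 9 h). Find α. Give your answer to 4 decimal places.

Set the two utilities equal: 52^α·22^(1−α) = 60^α·9^(1−α).
(52/60)^α = (9/22)^(1−α); take logs: α·ln(52/60) = (1−α)·ln(9/22), i.e. α·-0.1431008 = (1−α)·-0.8938179.
With A = -0.1431008 and B = -0.8938179: α·A = (1−α)·B, so α = B/(A+B) = -0.8938179/-1.0369187 ≈ 0.8620.

α ≈ 0.8620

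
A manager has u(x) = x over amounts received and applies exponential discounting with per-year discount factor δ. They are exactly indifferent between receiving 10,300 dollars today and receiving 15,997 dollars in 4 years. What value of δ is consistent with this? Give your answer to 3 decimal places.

δ ≈ 0.896

The payoff in 4 years is discounted by δ^4, so u(10300) = δ^4·u(15997) and δ^4 = u(10300)/u(15997).
With u(x) = x: δ^4 = 10300/15997 = 0.64387.
Hence δ = (0.64387)^(1/4) = 0.89578.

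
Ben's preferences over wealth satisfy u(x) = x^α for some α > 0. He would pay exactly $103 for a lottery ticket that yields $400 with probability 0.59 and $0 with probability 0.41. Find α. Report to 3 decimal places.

The lottery's expected utility is 0.59·u(400) + 0.41·u(0) = 0.59·400^α (since u(0) = 0 for α > 0).
Setting u(103) equal to that: 103^α = 0.59·400^α ⇒ (103/400)^α = 0.59.
α = ln(0.59) / ln(103/400) = -0.527633/-1.356736 ≈ 0.389.

α ≈ 0.389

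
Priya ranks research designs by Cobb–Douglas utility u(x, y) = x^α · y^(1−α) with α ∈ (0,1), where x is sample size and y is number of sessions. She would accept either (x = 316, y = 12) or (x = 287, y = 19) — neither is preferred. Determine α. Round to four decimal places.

α ≈ 0.8268

Set the two utilities equal: 316^α·12^(1−α) = 287^α·19^(1−α).
Taking logs: α·ln 316 + (1−α)·ln 12 = α·ln 287 + (1−α)·ln 19, i.e. α·0.0962600 = (1−α)·0.4595323.
With A = 0.0962600 and B = 0.4595323: α·A = (1−α)·B, so α = B/(A+B) = 0.4595323/0.5557923 ≈ 0.8268.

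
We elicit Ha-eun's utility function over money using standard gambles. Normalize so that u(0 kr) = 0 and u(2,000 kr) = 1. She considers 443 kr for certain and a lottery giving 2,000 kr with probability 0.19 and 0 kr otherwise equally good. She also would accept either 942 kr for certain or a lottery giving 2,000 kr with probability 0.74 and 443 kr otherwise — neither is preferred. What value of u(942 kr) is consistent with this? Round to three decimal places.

0.789

The first gamble pins u(443 kr): it must equal 0.19·1 + 0.81·0 = 0.19.
Chaining: u(942 kr) = 0.74·1.00 + 0.26·0.19 = 0.7894.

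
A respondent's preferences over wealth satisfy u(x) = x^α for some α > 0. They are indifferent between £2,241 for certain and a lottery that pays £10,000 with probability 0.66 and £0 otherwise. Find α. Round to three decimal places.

The lottery's expected utility is 0.66·u(10000) + 0.34·u(0) = 0.66·10000^α (since u(0) = 0 for α > 0).
Equating: 2241^α = 0.66·10000^α, i.e. 0.2241^α = 0.66.
Take logs: α = ln 0.66 / ln(2241/10000) ≈ 0.27781.

α ≈ 0.278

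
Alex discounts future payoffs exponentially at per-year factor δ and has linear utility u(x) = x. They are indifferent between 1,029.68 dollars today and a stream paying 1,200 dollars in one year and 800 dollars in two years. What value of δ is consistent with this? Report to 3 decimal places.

Equating present values: 1029.68 = 1200δ + 800δ².
Rearranged: 800δ² + 1200δ − 1029.68 = 0.
δ = (−1200 + √(1200² + 4·800·1029.68)) / (2·800) = (−1200 + √4734976.00) / 1600 ≈ 0.610.

δ ≈ 0.610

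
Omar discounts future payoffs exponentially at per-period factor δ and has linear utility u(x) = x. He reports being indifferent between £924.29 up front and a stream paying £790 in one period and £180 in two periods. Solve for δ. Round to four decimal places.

Equating present values: 924.29 = 790δ + 180δ².
Rearranged: 180δ² + 790δ − 924.29 = 0.
δ = (−790 + √(790² + 4·180·924.29)) / (2·180) = (−790 + √1289588.80) / 360 ≈ 0.9600.

δ ≈ 0.9600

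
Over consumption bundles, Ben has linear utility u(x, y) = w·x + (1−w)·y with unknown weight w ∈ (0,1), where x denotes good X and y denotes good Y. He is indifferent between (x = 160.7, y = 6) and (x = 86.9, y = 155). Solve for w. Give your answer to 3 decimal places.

w = 0.669

u(160.7,6) = u(86.9,155) means w·160.7 + (1−w)·6 = w·86.9 + (1−w)·155.
w·(160.7−86.9) = (1−w)·(155−6), i.e. w·73.8 = (1−w)·149.
Hence w = 149/(73.8+149) = 149/222.8 = 0.669.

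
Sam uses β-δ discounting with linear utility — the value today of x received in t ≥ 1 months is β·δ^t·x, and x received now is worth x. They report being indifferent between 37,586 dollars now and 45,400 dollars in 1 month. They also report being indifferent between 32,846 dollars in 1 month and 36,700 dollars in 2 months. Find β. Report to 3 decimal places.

β ≈ 0.925

The second indifference involves only future payoffs, so β cancels: β·δ^1·32846 = β·δ^2·36700, giving δ = 32846/36700 = 0.89499.
Now use the now-vs-future pair: 37586 = β·δ·45400 gives β = 37586/(0.89499·45400) ≈ 0.925.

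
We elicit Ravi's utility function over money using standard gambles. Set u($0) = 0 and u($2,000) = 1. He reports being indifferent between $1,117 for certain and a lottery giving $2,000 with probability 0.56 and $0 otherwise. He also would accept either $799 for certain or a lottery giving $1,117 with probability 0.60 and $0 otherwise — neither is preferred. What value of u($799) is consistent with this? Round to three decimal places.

First, u($1,117) = 0.56·u($2,000) + 0.44·u($0) = 0.56.
Chaining: u($799) = 0.60·0.56 + 0.40·0.00 = 0.3360.

0.336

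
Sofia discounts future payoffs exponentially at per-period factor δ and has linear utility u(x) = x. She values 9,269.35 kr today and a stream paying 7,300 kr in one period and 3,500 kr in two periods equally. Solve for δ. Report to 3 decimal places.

Present value of the stream is 7300·δ + 3500·δ². Indifference gives 7300δ + 3500δ² = 9269.35.
Rearranged: 3500δ² + 7300δ − 9269.35 = 0.
δ = (−7300 + √(7300² + 4·3500·9269.35)) / (2·3500) = (−7300 + √183060900.00) / 7000 ≈ 0.890.

δ ≈ 0.890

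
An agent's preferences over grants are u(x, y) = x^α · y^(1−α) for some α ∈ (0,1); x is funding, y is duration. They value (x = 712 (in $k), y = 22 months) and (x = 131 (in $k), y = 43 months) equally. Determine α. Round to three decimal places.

The Cobb–Douglas utilities coincide, so 712^α·22^(1−α) = 131^α·43^(1−α).
Taking logs: α·ln 712 + (1−α)·ln 22 = α·ln 131 + (1−α)·ln 43, i.e. α·1.692881 = (1−α)·0.670158.
With A = 1.692881 and B = 0.670158: α·A = (1−α)·B, so α = B/(A+B) = 0.670158/2.363039 ≈ 0.284.

α ≈ 0.284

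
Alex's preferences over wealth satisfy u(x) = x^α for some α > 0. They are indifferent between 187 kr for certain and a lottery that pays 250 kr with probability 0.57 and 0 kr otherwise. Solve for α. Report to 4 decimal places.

Since u(0) = 0, the lottery's EU is 0.57·250^α.
Setting u(187) equal to that: 187^α = 0.57·250^α ⇒ (187/250)^α = 0.57.
Take logs: α = ln 0.57 / ln(187/250) ≈ 1.935989.

α ≈ 1.9360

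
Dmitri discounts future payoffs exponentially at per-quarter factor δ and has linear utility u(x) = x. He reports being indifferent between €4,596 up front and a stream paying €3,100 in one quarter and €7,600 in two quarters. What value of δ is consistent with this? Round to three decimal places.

Present value of the stream is 3100·δ + 7600·δ². Indifference gives 3100δ + 7600δ² = 4596.
That is, 7600δ² + 3100δ − 4596 = 0, a quadratic in δ.
The positive root is δ = [−3100 + √(3100² + 4·7600·4596)] / (2·7600) = (−3100 + 12220.000)/15200 ≈ 0.600.

δ ≈ 0.600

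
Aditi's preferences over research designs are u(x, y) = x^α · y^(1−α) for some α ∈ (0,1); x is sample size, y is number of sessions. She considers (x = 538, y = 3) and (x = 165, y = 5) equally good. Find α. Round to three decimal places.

α ≈ 0.302

The Cobb–Douglas utilities coincide, so 538^α·3^(1−α) = 165^α·5^(1−α).
(538/165)^α = (5/3)^(1−α); take logs: α·ln(538/165) = (1−α)·ln(5/3), i.e. α·1.181913 = (1−α)·0.510826.
So α/(1−α) = (0.510826)/(1.181913) = 0.432203, and α = 0.432203/1.432203 ≈ 0.302.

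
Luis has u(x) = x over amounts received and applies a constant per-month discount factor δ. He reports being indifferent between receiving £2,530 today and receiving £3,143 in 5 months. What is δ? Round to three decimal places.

Equating discounted utilities: u(2530) = δ^5·u(3143) ⇒ δ^5 = u(2530)/u(3143).
With u(x) = x: δ^5 = 2530/3143 = 0.80496.
Taking the 5th root: δ = 0.80496^(1/5) ≈ 0.958.

δ ≈ 0.958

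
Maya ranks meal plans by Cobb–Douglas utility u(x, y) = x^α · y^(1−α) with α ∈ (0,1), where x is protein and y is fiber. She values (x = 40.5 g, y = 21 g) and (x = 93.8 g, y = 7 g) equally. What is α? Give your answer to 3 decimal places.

α ≈ 0.567

Indifference: 40.5^α · 21^(1−α) = 93.8^α · 7^(1−α).
Taking logs: α·ln 40.5 + (1−α)·ln 21 = α·ln 93.8 + (1−α)·ln 7, i.e. α·-0.839863 = (1−α)·-1.098612.
With A = -0.839863 and B = -1.098612: α·A = (1−α)·B, so α = B/(A+B) = -1.098612/-1.938475 ≈ 0.567.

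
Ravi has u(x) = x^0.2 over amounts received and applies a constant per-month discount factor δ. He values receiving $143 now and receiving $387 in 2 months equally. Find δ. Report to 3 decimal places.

δ ≈ 0.905

Indifference means u(143) = δ^2 · u(387), so δ^2 = u(143)/u(387).
Since u(x) = x^0.2, δ^2 = (143/387)^0.2 = 0.36951^0.2 = 0.81945.
Hence δ = (0.81945)^(1/2) = 0.90524.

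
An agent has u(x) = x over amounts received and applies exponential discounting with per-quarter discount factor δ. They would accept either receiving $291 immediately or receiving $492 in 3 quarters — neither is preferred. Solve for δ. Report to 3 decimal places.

δ ≈ 0.839

The payoff in 3 quarters is discounted by δ^3, so u(291) = δ^3·u(492) and δ^3 = u(291)/u(492).
With u(x) = x: δ^3 = 291/492 = 0.59146.
So δ = 0.59146^(1/3) ≈ 0.839.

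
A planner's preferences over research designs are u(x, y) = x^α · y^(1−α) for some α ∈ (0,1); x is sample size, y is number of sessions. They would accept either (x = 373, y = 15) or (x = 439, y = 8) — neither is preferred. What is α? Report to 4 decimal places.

Set the two utilities equal: 373^α·15^(1−α) = 439^α·8^(1−α).
(373/439)^α = (8/15)^(1−α); take logs: α·ln(373/439) = (1−α)·ln(8/15), i.e. α·-0.1629210 = (1−α)·-0.6286087.
So α/(1−α) = (-0.6286087)/(-0.1629210) = 3.8583651, and α = 3.8583651/4.8583651 ≈ 0.7942.

α ≈ 0.7942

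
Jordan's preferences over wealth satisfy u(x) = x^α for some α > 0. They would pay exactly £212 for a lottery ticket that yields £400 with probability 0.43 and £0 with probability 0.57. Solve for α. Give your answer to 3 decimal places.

The lottery's expected utility is 0.43·u(400) + 0.57·u(0) = 0.43·400^α (since u(0) = 0 for α > 0).
Indifference: 212^α = 0.43·400^α, so (212/400)^α = 0.43.
Taking logs: α·ln(212/400) = ln(0.43), so α = -0.843970 / -0.634878 ≈ 1.329.

α ≈ 1.329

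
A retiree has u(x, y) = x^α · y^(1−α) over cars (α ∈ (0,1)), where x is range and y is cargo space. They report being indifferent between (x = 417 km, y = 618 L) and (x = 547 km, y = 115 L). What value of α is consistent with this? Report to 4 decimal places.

α ≈ 0.8610

The Cobb–Douglas utilities coincide, so 417^α·618^(1−α) = 547^α·115^(1−α).
(417/547)^α = (115/618)^(1−α); take logs: α·ln(417/547) = (1−α)·ln(115/618), i.e. α·-0.2713626 = (1−α)·-1.6815563.
Thus α·(-1.9529189) = -1.6815563, so α = -1.6815563/-1.9529189 ≈ 0.8610.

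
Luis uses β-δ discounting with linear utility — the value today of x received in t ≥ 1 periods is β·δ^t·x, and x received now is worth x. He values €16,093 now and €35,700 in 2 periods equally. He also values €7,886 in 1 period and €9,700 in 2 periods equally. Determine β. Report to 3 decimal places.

Both payoffs in the second observation are in the future, so β drops out: δ^1·7886 = δ^2·9700 ⇒ δ = 7886/9700 = 0.81299.
Now use the now-vs-future pair: 16093 = β·δ^2·35700 gives β = 16093/(0.66095·35700) ≈ 0.682.

β ≈ 0.682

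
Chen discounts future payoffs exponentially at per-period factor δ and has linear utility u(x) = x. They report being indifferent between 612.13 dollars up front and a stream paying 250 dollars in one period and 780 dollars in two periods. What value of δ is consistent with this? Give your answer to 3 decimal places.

δ ≈ 0.740

The stream is worth 250δ + 780δ² today, so 250δ + 780δ² = 612.13.
Rearranged: 780δ² + 250δ − 612.13 = 0.
By the quadratic formula (taking the positive root), δ = (−250 + √1972345.60) / 1560 ≈ 0.740.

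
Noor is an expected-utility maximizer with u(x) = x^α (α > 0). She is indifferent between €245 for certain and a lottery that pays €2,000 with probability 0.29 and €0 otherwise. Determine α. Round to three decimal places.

EU(lottery) = 0.29·2000^α + 0.71·0 = 0.29·2000^α.
Indifference: 245^α = 0.29·2000^α, so (245/2000)^α = 0.29.
α = ln(0.29) / ln(245/2000) = -1.237874/-2.099644 ≈ 0.590.

α ≈ 0.590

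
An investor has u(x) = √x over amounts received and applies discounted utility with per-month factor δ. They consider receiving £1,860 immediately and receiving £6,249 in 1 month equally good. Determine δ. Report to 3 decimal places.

The payoff in 1 month is discounted by δ, so u(1860) = δ·u(6249) and δ = u(1860)/u(6249).
Since u(x) = √x, δ = √(1860/6249) = 0.54557.

δ ≈ 0.546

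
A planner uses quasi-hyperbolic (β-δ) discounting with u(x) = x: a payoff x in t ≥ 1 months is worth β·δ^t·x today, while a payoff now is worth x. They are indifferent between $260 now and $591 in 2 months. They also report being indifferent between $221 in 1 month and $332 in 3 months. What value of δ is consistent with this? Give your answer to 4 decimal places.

Both payoffs in the second observation are in the future, so β drops out: δ^1·221 = δ^3·332 ⇒ δ^2 = 221/332 = 0.66566, so δ = 0.81588.

δ ≈ 0.8159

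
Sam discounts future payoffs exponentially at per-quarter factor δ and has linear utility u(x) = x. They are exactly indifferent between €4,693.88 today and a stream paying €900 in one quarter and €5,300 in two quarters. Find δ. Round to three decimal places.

δ ≈ 0.860

Present value of the stream is 900·δ + 5300·δ². Indifference gives 900δ + 5300δ² = 4693.88.
That is, 5300δ² + 900δ − 4693.88 = 0, a quadratic in δ.
By the quadratic formula (taking the positive root), δ = (−900 + √100320256.00) / 10600 ≈ 0.860.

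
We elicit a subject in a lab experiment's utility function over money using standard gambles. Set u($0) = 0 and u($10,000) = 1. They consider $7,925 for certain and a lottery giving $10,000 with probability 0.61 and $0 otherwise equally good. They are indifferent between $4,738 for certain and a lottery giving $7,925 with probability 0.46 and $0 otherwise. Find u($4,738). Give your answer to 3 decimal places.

The first gamble pins u($7,925): it must equal 0.61·1 + 0.39·0 = 0.61.
Then u($4,738) = 0.46·u($7,925) + 0.54·u($0) = 0.46·0.61 + 0.54·0.00 = 0.2806.

0.281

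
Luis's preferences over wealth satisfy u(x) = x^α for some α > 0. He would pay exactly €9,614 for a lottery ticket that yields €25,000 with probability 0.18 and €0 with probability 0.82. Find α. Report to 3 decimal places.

Since u(0) = 0, the lottery's EU is 0.18·25000^α.
Indifference: 9614^α = 0.18·25000^α, so (9614/25000)^α = 0.18.
Take logs: α = ln 0.18 / ln(9614/25000) ≈ 1.79437.

α ≈ 1.794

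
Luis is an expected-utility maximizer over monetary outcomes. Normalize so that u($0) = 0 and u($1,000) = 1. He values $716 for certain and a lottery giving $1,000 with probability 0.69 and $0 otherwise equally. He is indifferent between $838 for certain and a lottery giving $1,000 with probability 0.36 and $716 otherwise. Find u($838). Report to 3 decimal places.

0.802

The first gamble pins u($716): it must equal 0.69·1 + 0.31·0 = 0.69.
The second indifference gives u($838) = 0.36·u($1,000) + 0.64·u($716) = 0.36·1.00 + 0.64·0.69 = 0.8016.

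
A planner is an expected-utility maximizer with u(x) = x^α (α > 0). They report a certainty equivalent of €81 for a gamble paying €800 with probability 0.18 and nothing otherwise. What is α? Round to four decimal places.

α ≈ 0.7488

Since u(0) = 0, the lottery's EU is 0.18·800^α.
Equating: 81^α = 0.18·800^α, i.e. 0.1013^α = 0.18.
α = ln(0.18) / ln(81/800) = -1.7147984/-2.2901626 ≈ 0.7488.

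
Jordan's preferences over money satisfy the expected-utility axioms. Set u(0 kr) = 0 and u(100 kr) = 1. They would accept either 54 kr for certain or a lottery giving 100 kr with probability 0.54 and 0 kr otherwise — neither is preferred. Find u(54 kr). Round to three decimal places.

0.540

The indifference gives u(54 kr) = 0.54·u(100 kr) + 0.46·u(0 kr) = 0.54·1 + 0.46·0 = 0.54.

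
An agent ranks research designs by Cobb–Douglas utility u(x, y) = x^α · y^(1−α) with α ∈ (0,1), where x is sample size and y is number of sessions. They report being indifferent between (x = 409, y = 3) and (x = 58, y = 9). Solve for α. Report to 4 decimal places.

Indifference: 409^α · 3^(1−α) = 58^α · 9^(1−α).
(409/58)^α = (9/3)^(1−α); take logs: α·ln(409/58) = (1−α)·ln(9/3), i.e. α·1.9532721 = (1−α)·1.0986123.
So α/(1−α) = (1.0986123)/(1.9532721) = 0.5624471, and α = 0.5624471/1.5624471 ≈ 0.3600.

α ≈ 0.3600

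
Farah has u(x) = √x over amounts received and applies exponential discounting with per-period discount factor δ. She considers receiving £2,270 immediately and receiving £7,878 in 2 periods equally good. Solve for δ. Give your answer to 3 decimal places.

The payoff in 2 periods is discounted by δ^2, so u(2270) = δ^2·u(7878) and δ^2 = u(2270)/u(7878).
Since u(x) = √x, δ^2 = √(2270/7878) = 0.53679.
Taking the square root: δ = 0.53679^(1/2) ≈ 0.733.

δ ≈ 0.733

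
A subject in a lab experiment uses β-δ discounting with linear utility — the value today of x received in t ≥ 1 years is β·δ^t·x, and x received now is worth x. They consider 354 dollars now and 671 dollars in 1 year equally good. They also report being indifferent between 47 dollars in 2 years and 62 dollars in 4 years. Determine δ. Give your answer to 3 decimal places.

δ ≈ 0.871

From the later pair, β·δ^2·47 = β·δ^4·62; dividing through, δ^2 = 47/62 = 0.75806, so δ = 0.87067.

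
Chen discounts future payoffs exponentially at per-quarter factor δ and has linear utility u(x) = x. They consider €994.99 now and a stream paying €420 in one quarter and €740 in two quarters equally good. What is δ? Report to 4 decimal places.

The stream is worth 420δ + 740δ² today, so 420δ + 740δ² = 994.99.
That is, 740δ² + 420δ − 994.99 = 0, a quadratic in δ.
The positive root is δ = [−420 + √(420² + 4·740·994.99)] / (2·740) = (−420 + 1766.797)/1480 ≈ 0.9100.

δ ≈ 0.9100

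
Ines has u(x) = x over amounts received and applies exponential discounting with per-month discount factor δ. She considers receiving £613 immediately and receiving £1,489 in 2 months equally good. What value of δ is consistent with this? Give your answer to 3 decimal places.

Indifference means u(613) = δ^2 · u(1489), so δ^2 = u(613)/u(1489).
With u(x) = x: δ^2 = 613/1489 = 0.41169.
Hence δ = (0.41169)^(1/2) = 0.64163.

δ ≈ 0.642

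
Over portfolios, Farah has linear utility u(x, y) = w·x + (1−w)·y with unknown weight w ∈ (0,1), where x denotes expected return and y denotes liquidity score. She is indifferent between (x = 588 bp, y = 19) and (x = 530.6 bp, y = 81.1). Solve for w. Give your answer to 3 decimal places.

Equating utilities: w·588 + (1−w)·19 = w·530.6 + (1−w)·81.1.
w·(588−530.6) = (1−w)·(81.1−19), i.e. w·57.4 = (1−w)·62.1.
Hence w = 62.1/(57.4+62.1) = 62.1/119.5 = 0.520.

w = 0.520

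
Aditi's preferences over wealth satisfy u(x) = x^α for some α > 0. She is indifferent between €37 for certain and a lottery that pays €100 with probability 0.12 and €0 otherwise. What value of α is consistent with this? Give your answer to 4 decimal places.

α ≈ 2.1325

The lottery's expected utility is 0.12·u(100) + 0.88·u(0) = 0.12·100^α (since u(0) = 0 for α > 0).
Indifference: 37^α = 0.12·100^α, so (37/100)^α = 0.12.
α = ln(0.12) / ln(37/100) = -2.1202635/-0.9942523 ≈ 2.1325.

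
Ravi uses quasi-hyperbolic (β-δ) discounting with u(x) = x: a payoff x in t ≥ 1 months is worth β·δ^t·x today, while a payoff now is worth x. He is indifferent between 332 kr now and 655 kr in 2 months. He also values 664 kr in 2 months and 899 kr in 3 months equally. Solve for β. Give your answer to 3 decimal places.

β ≈ 0.929

The second indifference involves only future payoffs, so β cancels: β·δ^2·664 = β·δ^3·899, giving δ = 664/899 = 0.73860.
Now use the now-vs-future pair: 332 = β·δ^2·655 gives β = 332/(0.54553·655) ≈ 0.929.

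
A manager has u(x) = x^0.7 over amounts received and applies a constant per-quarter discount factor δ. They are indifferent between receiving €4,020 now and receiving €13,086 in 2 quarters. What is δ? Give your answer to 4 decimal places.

The payoff in 2 quarters is discounted by δ^2, so u(4020) = δ^2·u(13086) and δ^2 = u(4020)/u(13086).
With u(x) = x^0.7: δ^2 = 4020^0.7/13086^0.7 = (4020/13086)^0.7 = 0.43772.
Hence δ = (0.43772)^(1/2) = 0.661602.

δ ≈ 0.6616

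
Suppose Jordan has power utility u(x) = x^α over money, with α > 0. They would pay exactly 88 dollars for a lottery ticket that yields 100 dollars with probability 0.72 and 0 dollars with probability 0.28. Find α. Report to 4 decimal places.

α ≈ 2.5698

EU(lottery) = 0.72·100^α + 0.28·0 = 0.72·100^α.
Indifference: 88^α = 0.72·100^α, so (88/100)^α = 0.72.
Taking logs: α·ln(88/100) = ln(0.72), so α = -0.3285041 / -0.1278334 ≈ 2.5698.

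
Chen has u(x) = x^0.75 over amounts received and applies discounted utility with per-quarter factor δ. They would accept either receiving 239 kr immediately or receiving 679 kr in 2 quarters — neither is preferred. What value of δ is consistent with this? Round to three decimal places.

δ ≈ 0.676

Indifference means u(239) = δ^2 · u(679), so δ^2 = u(239)/u(679).
With u(x) = x^0.75: δ^2 = 239^0.75/679^0.75 = (239/679)^0.75 = 0.45698.
Taking the square root: δ = 0.45698^(1/2) ≈ 0.676.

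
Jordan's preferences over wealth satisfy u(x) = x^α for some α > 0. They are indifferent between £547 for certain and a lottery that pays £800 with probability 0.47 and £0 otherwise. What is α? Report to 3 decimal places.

α ≈ 1.986

Since u(0) = 0, the lottery's EU is 0.47·800^α.
Setting u(547) equal to that: 547^α = 0.47·800^α ⇒ (547/800)^α = 0.47.
Take logs: α = ln 0.47 / ln(547/800) ≈ 1.98605.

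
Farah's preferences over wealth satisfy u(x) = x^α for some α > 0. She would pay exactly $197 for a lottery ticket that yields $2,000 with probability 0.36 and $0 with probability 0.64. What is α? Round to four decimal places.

EU(lottery) = 0.36·2000^α + 0.64·0 = 0.36·2000^α.
Equating: 197^α = 0.36·2000^α, i.e. 0.0985^α = 0.36.
Take logs: α = ln 0.36 / ln(197/2000) ≈ 0.440804.

α ≈ 0.4408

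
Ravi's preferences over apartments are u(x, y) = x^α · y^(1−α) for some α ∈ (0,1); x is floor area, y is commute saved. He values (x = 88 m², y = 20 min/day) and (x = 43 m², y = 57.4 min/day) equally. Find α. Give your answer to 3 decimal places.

Set the two utilities equal: 88^α·20^(1−α) = 43^α·57.4^(1−α).
(88/43)^α = (57.4/20)^(1−α); take logs: α·ln(88/43) = (1−α)·ln(57.4/20), i.e. α·0.716137 = (1−α)·1.054312.
With A = 0.716137 and B = 1.054312: α·A = (1−α)·B, so α = B/(A+B) = 1.054312/1.770449 ≈ 0.596.

α ≈ 0.596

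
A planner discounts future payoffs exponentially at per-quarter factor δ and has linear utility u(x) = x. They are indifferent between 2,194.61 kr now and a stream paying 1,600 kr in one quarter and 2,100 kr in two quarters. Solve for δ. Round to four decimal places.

δ ≈ 0.7100

The stream is worth 1600δ + 2100δ² today, so 1600δ + 2100δ² = 2194.61.
So 2100δ² + 1600δ − 2194.61 = 0.
δ = (−1600 + √(1600² + 4·2100·2194.61)) / (2·2100) = (−1600 + √20994724.00) / 4200 ≈ 0.7100.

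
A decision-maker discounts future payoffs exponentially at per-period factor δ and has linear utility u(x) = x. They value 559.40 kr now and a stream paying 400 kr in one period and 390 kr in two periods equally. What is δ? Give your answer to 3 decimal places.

δ ≈ 0.790

Equating present values: 559.40 = 400δ + 390δ².
That is, 390δ² + 400δ − 559.40 = 0, a quadratic in δ.
The positive root is δ = [−400 + √(400² + 4·390·559.40)] / (2·390) = (−400 + 1016.201)/780 ≈ 0.790.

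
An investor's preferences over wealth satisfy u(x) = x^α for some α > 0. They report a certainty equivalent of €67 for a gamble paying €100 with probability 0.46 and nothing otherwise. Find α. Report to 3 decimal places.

α ≈ 1.939

The lottery's expected utility is 0.46·u(100) + 0.54·u(0) = 0.46·100^α (since u(0) = 0 for α > 0).
Setting u(67) equal to that: 67^α = 0.46·100^α ⇒ (67/100)^α = 0.46.
Take logs: α = ln 0.46 / ln(67/100) ≈ 1.93901.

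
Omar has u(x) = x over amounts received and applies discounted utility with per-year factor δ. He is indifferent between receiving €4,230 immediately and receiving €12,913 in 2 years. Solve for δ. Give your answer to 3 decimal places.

The payoff in 2 years is discounted by δ^2, so u(4230) = δ^2·u(12913) and δ^2 = u(4230)/u(12913).
With u(x) = x: δ^2 = 4230/12913 = 0.32758.
Taking the square root: δ = 0.32758^(1/2) ≈ 0.572.

δ ≈ 0.572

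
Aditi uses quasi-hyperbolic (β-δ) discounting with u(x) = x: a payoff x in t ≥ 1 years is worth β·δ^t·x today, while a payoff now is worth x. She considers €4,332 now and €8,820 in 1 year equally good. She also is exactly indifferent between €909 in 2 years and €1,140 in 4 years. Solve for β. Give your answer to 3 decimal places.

From the later pair, β·δ^2·909 = β·δ^4·1140; dividing through, δ^2 = 909/1140 = 0.79737, so δ = 0.89295.
The first indifference: 4332 = β·δ·8820, so β = 4332/(δ·8820) = 4332/(0.89295·8820) ≈ 0.550.

β ≈ 0.550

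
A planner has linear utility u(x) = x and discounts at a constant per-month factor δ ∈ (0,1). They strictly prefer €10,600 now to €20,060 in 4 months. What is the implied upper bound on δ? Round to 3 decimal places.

Comparing present values: 10600 > δ^4·20060.
Hence δ^4 < 10600/20060 = 0.52841, and x ↦ x^(1/4) is increasing on (0,∞).
δ < (10600/20060)^(1/4) ≈ 0.853.

δ < 0.853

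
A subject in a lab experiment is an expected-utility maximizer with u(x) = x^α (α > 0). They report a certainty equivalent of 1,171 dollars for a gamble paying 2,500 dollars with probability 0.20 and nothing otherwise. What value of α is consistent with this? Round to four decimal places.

α ≈ 2.1221

EU(lottery) = 0.20·2500^α + 0.80·0 = 0.20·2500^α.
Equating: 1171^α = 0.20·2500^α, i.e. 0.4684^α = 0.20.
Take logs: α = ln 0.20 / ln(1171/2500) ≈ 2.122058.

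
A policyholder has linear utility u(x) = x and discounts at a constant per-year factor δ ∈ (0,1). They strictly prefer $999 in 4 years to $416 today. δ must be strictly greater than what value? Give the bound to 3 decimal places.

δ > 0.803

Under u(x) = x this choice says 416 < δ^4·999.
Hence δ^4 > 416/999 = 0.41642, and x ↦ x^(1/4) is increasing on (0,∞).
δ > (416/999)^(1/4) ≈ 0.803.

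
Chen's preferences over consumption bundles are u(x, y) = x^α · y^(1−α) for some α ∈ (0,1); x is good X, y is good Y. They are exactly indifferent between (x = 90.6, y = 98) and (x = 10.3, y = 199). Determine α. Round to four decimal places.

α ≈ 0.2457

Indifference: 90.6^α · 98^(1−α) = 10.3^α · 199^(1−α).
Rearrange to (90.6/10.3)^α = (199/98)^(1−α) and take logs: α·2.1743103 = (1−α)·0.7083373.
Thus α·(2.8826476) = 0.7083373, so α = 0.7083373/2.8826476 ≈ 0.2457.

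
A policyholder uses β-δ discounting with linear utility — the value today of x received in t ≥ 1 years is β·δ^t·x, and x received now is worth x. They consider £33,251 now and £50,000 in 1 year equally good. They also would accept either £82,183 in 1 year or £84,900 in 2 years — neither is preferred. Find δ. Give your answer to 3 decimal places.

From the later pair, β·δ^1·82183 = β·δ^2·84900; dividing through, δ = 82183/84900 = 0.96800.

δ ≈ 0.968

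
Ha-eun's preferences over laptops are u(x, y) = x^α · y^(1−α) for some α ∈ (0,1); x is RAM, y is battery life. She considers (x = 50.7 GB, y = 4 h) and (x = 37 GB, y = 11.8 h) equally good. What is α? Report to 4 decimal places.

Set the two utilities equal: 50.7^α·4^(1−α) = 37^α·11.8^(1−α).
Rearrange to (50.7/37)^α = (11.8/4)^(1−α) and take logs: α·0.3150080 = (1−α)·1.0818052.
Thus α·(1.3968132) = 1.0818052, so α = 1.0818052/1.3968132 ≈ 0.7745.

α ≈ 0.7745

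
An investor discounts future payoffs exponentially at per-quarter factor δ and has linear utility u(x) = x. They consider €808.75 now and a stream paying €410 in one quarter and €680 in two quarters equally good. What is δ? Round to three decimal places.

Present value of the stream is 410·δ + 680·δ². Indifference gives 410δ + 680δ² = 808.75.
So 680δ² + 410δ − 808.75 = 0.
The positive root is δ = [−410 + √(410² + 4·680·808.75)] / (2·680) = (−410 + 1538.798)/1360 ≈ 0.830.

δ ≈ 0.830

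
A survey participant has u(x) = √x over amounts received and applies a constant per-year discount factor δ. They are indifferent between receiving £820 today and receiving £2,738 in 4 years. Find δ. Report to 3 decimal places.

Indifference means u(820) = δ^4 · u(2738), so δ^4 = u(820)/u(2738).
With u(x) = √x: δ^4 = √820/√2738 = √(820/2738) = 0.54726.
Hence δ = (0.54726)^(1/4) = 0.86010.

δ ≈ 0.860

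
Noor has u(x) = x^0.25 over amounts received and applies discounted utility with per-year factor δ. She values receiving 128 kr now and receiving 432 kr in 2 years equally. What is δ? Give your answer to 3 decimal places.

Equating discounted utilities: u(128) = δ^2·u(432) ⇒ δ^2 = u(128)/u(432).
With u(x) = x^0.25: δ^2 = 128^0.25/432^0.25 = (128/432)^0.25 = 0.73779.
So δ = 0.73779^(1/2) ≈ 0.859.

δ ≈ 0.859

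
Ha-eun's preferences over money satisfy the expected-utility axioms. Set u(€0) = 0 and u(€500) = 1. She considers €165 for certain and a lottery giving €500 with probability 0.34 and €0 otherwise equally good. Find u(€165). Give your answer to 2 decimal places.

0.34

u(€165) equals the lottery's expected utility: 0.34·1 + 0.66·0 = 0.34.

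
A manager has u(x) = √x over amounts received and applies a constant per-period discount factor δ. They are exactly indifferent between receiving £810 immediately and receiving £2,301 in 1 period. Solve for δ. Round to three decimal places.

The payoff in 1 period is discounted by δ, so u(810) = δ·u(2301) and δ = u(810)/u(2301).
With u(x) = √x: δ = √810/√2301 = √(810/2301) = 0.59331.

δ ≈ 0.593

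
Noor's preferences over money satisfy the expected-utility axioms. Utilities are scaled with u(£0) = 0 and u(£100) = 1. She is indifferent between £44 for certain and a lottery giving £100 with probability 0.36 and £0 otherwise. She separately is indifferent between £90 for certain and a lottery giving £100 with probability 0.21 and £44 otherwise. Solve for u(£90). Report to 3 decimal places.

0.494

The first gamble pins u(£44): it must equal 0.36·1 + 0.64·0 = 0.36.
Then u(£90) = 0.21·u(£100) + 0.79·u(£44) = 0.21·1.00 + 0.79·0.36 = 0.4944.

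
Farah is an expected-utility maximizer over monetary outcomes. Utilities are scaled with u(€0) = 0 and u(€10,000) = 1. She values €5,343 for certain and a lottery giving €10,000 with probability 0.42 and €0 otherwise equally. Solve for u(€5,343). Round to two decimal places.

0.42

By the standard-gamble method, u(€5,343) is just the indifference probability on the best outcome: 0.42.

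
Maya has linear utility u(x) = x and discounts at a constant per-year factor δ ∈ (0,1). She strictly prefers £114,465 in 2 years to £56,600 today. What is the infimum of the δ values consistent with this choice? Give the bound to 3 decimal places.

Under u(x) = x this choice says 56600 < δ^2·114465.
Dividing by 114465: δ^2 > 0.49447. Both sides are positive, so the square root keeps the direction.
δ > (56600/114465)^(1/2) ≈ 0.703.

δ > 0.703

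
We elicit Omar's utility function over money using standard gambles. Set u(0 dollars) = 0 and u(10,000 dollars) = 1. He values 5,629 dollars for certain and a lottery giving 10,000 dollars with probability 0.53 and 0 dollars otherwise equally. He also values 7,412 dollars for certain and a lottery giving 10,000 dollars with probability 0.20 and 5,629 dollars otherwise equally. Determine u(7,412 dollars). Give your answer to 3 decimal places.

First, u(5,629 dollars) = 0.53·u(10,000 dollars) + 0.47·u(0 dollars) = 0.53.
Chaining: u(7,412 dollars) = 0.20·1.00 + 0.80·0.53 = 0.6240.

0.624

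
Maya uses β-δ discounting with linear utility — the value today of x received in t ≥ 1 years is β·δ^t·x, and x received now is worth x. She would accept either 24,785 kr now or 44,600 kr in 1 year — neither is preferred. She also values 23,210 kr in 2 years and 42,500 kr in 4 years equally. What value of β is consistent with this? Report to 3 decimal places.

The second indifference involves only future payoffs, so β cancels: β·δ^2·23210 = β·δ^4·42500, giving δ^2 = 23210/42500 = 0.54612, so δ = 0.73900.
Substituting δ into 24785 = β·δ·44600: β = 24785/(32959.299) ≈ 0.752.

β ≈ 0.752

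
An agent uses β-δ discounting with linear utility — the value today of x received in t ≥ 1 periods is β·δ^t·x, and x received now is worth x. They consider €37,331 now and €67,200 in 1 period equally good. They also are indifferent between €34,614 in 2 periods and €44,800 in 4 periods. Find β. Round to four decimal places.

Both payoffs in the second observation are in the future, so β drops out: δ^2·34614 = δ^4·44800 ⇒ δ^2 = 34614/44800 = 0.77263, so δ = 0.87900.
The first indifference: 37331 = β·δ·67200, so β = 37331/(δ·67200) = 37331/(0.87900·67200) ≈ 0.6320.

β ≈ 0.6320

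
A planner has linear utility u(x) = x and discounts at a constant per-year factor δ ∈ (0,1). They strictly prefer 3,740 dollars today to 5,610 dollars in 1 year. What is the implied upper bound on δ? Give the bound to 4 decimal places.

Under u(x) = x this choice says 3740 > δ·5610.
So δ < 3740/5610 = 0.66667.

δ < 0.6667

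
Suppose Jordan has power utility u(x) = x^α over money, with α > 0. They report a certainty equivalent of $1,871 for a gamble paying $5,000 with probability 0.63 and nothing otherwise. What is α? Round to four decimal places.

The lottery's expected utility is 0.63·u(5000) + 0.37·u(0) = 0.63·5000^α (since u(0) = 0 for α > 0).
Indifference: 1871^α = 0.63·5000^α, so (1871/5000)^α = 0.63.
Take logs: α = ln 0.63 / ln(1871/5000) ≈ 0.470043.

α ≈ 0.4700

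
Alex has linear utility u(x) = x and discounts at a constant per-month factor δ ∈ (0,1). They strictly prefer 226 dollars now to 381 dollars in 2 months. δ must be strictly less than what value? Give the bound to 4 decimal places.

The preference means 226 > δ^2·381.
So δ^2 < 226/381 = 0.59318; taking the square root of both positive sides preserves the inequality.
δ < (226/381)^(1/2) ≈ 0.7702.

δ < 0.7702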